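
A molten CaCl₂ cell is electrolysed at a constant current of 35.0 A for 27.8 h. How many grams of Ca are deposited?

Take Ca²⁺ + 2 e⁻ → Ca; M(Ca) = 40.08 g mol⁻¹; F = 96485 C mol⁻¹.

Q = I·t = 35.00 A × 100080 s = 3503000 C.
n(e⁻) = Q/F = 3503000 / 96485 = 36.30 mol.
Ca²⁺ + 2 e⁻ → Ca, so n(Ca) = n(e⁻)/2 = 18.15 mol.
m = n·M = 18.15 × 40.08 = 728 g.

728 g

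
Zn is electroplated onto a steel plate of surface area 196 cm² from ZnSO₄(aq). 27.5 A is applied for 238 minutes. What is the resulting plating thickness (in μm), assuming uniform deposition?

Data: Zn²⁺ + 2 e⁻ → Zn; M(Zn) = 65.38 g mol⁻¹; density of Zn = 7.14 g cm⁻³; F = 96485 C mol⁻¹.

Q = I·t = 27.50 × 14280 = 392700 C; n(e⁻) = 4.070 mol.
n(Zn) = n(e⁻)/2 = 2.035 mol, so m = 2.035 × 65.38 = 133.1 g.
Volume = m/ρ = 133.1 / 7.14 = 18.63 cm³.
Thickness = V/A = 18.63 / 196 = 0.0951 cm = 951 μm.

951 μm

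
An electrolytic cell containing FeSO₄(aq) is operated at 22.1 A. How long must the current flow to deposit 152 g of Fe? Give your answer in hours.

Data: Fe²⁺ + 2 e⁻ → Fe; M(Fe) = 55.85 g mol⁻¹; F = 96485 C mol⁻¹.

n(Fe) = m/M = 152 / 55.85 = 2.722 mol.
Each Fe atom requires 2 electrons, so n(e⁻) = 2 × 2.722 = 5.443 mol.
Q = n(e⁻)·F = 5.443 × 96485 = 525200 C.
t = Q/I = 525200 / 22.10 A = 23760 s = 6.60 h.

6.60 h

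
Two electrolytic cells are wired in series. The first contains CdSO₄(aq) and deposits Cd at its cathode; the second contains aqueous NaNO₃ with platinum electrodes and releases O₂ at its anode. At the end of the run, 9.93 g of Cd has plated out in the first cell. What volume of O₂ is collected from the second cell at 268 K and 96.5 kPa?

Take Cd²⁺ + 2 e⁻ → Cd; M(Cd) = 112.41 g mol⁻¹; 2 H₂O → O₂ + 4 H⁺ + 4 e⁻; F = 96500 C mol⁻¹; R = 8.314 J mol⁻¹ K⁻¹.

n(Cd) = 9.93 / 112.41 = 0.08834 mol, so n(e⁻) = 2 × 0.08834 = 0.1767 mol.
The cells are in series, so the same 0.1767 mol of electrons passes through the second cell.
2 H₂O → O₂ + 4 H⁺ + 4 e⁻ — 4 mol e⁻ per mol O₂, so n(O₂) = 0.1767/4 = 0.04417 mol.
V = nRT/P = (0.04417 × 8.314 × 268) / (96.5 × 10³) = 0.00102 m³ = 1.02 L.

1.02 L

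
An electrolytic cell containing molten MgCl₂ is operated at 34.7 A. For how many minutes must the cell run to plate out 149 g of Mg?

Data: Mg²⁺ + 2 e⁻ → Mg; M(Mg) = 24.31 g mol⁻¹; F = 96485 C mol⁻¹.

n(Mg) = m/M = 149 / 24.31 = 6.129 mol.
Each Mg atom requires 2 electrons, so n(e⁻) = 2 × 6.129 = 12.26 mol.
Q = n(e⁻)·F = 12.26 × 96485 = 1183000 C.
t = Q/I = 1183000 / 34.70 A = 34080 s = 568 min.

568 min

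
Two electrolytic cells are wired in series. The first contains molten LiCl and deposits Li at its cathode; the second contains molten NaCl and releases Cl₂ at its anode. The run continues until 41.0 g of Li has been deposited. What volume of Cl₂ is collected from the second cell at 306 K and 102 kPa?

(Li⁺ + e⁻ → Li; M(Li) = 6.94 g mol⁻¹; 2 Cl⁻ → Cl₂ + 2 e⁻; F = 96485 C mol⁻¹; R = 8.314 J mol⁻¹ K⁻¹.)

n(Li) = 41.0 / 6.94 = 5.908 mol, so n(e⁻) = 1 × 5.908 = 5.908 mol.
The cells are in series, so the same 5.908 mol of electrons passes through the second cell.
2 Cl⁻ → Cl₂ + 2 e⁻ — 2 mol e⁻ per mol Cl₂, so n(Cl₂) = 5.908/2 = 2.954 mol.
V = nRT/P = (2.954 × 8.314 × 306) / (102 × 10³) = 0.0737 m³ = 73.7 L.

73.7 L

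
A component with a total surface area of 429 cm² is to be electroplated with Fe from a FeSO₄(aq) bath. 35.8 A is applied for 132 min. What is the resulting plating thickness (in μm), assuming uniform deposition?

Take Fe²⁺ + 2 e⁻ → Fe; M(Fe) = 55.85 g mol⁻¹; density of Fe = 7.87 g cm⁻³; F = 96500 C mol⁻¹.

Q = I·t = 35.80 × 7920.0 = 283500 C; n(e⁻) = 2.938 mol.
n(Fe) = n(e⁻)/2 = 1.469 mol, so m = 1.469 × 55.85 = 82.05 g.
Volume = m/ρ = 82.05 / 7.87 = 10.43 cm³.
Thickness = V/A = 10.43 / 429 = 0.0243 cm = 243 μm.

243 μm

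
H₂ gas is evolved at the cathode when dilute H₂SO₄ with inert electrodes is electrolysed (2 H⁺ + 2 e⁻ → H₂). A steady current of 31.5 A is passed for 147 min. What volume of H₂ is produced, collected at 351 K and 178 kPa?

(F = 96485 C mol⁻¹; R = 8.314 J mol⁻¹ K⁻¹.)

Q = I·t = 31.50 A × 8820.0 s = 277800 C.
n(e⁻) = Q/F = 277800 / 96485 = 2.880 mol.
2 electrons are transferred per H₂ molecule, so n(H₂) = 2.880 / 2 = 1.440 mol.
V = nRT/P = (1.440 × 8.314 × 351) / (178 × 10³ Pa) = 0.0236 m³ = 23.6 L.

23.6 L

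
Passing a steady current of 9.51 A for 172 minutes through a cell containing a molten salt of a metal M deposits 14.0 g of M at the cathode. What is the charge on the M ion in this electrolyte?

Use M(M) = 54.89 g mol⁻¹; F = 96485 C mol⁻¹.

+4

Q = I·t = 9.510 A × 10320 s = 98140 C, so n(e⁻) = 98140/96485 = 1.017 mol.
n(M) deposited = 14.0 / 54.89 = 0.2551 mol.
Electrons per atom = n(e⁻)/n(M) = 1.017 / 0.2551 = 3.99 ≈ 4, so the ion is M⁴⁺.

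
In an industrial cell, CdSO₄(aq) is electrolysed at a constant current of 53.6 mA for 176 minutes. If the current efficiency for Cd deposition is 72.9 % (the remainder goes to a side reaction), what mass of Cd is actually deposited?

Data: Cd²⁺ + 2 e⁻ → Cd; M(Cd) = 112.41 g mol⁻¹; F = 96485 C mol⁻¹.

Q = I·t = 0.05360 × 10560 = 566.0 C.
n(e⁻) = 566.0/96485 = 0.005866 mol; theoretically n(Cd) = 0.005866/2 = 0.002933 mol, m_theo = 0.3297 g.
At 72.9 % efficiency, m_actual = 0.729 × 0.3297 = 0.240 g.

0.240 g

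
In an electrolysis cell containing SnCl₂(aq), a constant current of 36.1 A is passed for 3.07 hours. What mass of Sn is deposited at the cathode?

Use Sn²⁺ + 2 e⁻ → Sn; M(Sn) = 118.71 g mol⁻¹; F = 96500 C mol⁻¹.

245 g

Q = I·t = 36.10 A × 11052 s = 399000 C.
n(e⁻) = Q/F = 399000 / 96500 = 4.134 mol.
Sn²⁺ + 2 e⁻ → Sn, so n(Sn) = n(e⁻)/2 = 2.067 mol.
m = n·M = 2.067 × 118.71 = 245 g.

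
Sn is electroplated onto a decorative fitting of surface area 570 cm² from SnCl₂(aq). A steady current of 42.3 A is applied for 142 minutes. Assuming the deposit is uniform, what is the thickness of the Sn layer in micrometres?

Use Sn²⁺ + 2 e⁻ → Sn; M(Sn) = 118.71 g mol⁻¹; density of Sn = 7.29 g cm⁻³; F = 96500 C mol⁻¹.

533 μm

Q = I·t = 42.30 × 8520.0 = 360400 C; n(e⁻) = 3.735 mol.
n(Sn) = n(e⁻)/2 = 1.867 mol, so m = 1.867 × 118.71 = 221.7 g.
Volume = m/ρ = 221.7 / 7.29 = 30.41 cm³.
Thickness = V/A = 30.41 / 570 = 0.0533 cm = 533 μm.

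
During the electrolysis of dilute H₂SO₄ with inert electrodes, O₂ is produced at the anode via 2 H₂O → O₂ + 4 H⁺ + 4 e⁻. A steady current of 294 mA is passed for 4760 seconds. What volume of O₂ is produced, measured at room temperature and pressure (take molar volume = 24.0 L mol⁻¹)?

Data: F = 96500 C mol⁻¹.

0.0870 L

Q = I·t = 0.2940 A × 4760.0 s = 1399 C.
n(e⁻) = Q/F = 1399 / 96500 = 0.01450 mol.
4 electrons are transferred per O₂ molecule, so n(O₂) = 0.01450 / 4 = 0.003625 mol.
V = n × V_m = 0.003625 × 24.0 = 0.0870 L.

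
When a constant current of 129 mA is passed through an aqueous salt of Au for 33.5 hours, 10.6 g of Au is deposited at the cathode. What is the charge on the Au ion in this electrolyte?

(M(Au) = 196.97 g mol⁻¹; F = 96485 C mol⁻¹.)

+3

Q = I·t = 0.1290 A × 120600 s = 15560 C, so n(e⁻) = 15560/96485 = 0.1612 mol.
n(Au) deposited = 10.6 / 196.97 = 0.05382 mol.
Electrons per atom = n(e⁻)/n(Au) = 0.1612 / 0.05382 = 3.00 ≈ 3, so the ion is Au³⁺.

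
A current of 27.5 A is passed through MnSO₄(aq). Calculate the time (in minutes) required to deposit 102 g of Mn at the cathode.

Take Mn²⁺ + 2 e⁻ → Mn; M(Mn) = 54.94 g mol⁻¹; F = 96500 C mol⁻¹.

n(Mn) = m/M = 102 / 54.94 = 1.857 mol.
Each Mn atom requires 2 electrons, so n(e⁻) = 2 × 1.857 = 3.713 mol.
Q = n(e⁻)·F = 3.713 × 96500 = 358300 C.
t = Q/I = 358300 / 27.50 A = 13030 s = 217 min.

217 min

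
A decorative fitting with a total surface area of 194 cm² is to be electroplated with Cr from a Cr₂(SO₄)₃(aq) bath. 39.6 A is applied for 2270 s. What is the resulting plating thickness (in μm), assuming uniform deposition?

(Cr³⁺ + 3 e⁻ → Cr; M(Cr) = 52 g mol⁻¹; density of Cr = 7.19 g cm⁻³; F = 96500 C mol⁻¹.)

116 μm

Q = I·t = 39.60 × 2270.0 = 89890 C; n(e⁻) = 0.9315 mol.
n(Cr) = n(e⁻)/3 = 0.3105 mol, so m = 0.3105 × 52 = 16.15 g.
Volume = m/ρ = 16.15 / 7.19 = 2.246 cm³.
Thickness = V/A = 2.246 / 194 = 0.0116 cm = 116 μm.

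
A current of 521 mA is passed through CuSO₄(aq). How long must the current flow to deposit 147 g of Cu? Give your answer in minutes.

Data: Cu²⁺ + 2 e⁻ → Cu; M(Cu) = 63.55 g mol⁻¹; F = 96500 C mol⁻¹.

14300 min

n(Cu) = m/M = 147 / 63.55 = 2.313 mol.
Each Cu atom requires 2 electrons, so n(e⁻) = 2 × 2.313 = 4.626 mol.
Q = n(e⁻)·F = 4.626 × 96500 = 446400 C.
t = Q/I = 446400 / 0.5210 A = 856900 s = 14300 min.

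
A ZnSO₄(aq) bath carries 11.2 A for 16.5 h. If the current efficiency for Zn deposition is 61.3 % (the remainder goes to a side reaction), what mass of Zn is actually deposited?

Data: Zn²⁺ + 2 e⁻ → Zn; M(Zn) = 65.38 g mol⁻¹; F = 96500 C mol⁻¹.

Q = I·t = 11.20 × 59400 = 665300 C.
n(e⁻) = 665300/96500 = 6.894 mol; theoretically n(Zn) = 6.894/2 = 3.447 mol, m_theo = 225.4 g.
At 61.3 % efficiency, m_actual = 0.613 × 225.4 = 138 g.

138 g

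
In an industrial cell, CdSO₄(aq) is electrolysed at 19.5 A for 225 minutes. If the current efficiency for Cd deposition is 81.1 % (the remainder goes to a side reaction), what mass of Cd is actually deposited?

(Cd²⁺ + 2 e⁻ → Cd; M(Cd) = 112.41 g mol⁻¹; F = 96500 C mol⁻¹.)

124 g

Q = I·t = 19.50 × 13500 = 263200 C.
n(e⁻) = 263200/96500 = 2.728 mol; theoretically n(Cd) = 2.728/2 = 1.364 mol, m_theo = 153.3 g.
At 81.1 % efficiency, m_actual = 0.811 × 153.3 = 124 g.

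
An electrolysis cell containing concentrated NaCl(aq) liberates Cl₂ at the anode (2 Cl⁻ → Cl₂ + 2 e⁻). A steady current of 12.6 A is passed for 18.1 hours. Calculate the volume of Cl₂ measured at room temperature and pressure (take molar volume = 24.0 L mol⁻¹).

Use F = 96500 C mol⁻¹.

102 L

Q = I·t = 12.60 A × 65160 s = 821000 C.
n(e⁻) = Q/F = 821000 / 96500 = 8.508 mol.
2 electrons are transferred per Cl₂ molecule, so n(Cl₂) = 8.508 / 2 = 4.254 mol.
V = n × V_m = 4.254 × 24.0 = 102 L.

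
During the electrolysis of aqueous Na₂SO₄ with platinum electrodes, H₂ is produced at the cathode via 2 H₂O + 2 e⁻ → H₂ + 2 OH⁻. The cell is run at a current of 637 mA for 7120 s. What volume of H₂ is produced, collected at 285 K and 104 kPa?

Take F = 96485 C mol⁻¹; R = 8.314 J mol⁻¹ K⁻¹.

Q = I·t = 0.6370 A × 7120.0 s = 4535 C.
n(e⁻) = Q/F = 4535 / 96485 = 0.04701 mol.
2 electrons are transferred per H₂ molecule, so n(H₂) = 0.04701 / 2 = 0.02350 mol.
V = nRT/P = (0.02350 × 8.314 × 285) / (104 × 10³ Pa) = 5.35 × 10⁻⁴ m³ = 0.535 L.

0.535 L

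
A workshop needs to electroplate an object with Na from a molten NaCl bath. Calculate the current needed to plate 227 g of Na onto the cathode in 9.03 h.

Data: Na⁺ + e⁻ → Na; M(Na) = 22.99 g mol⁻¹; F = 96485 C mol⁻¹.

29.3 A

n(Na) = 227 / 22.99 = 9.874 mol.
n(e⁻) = 1 × 9.874 = 9.874 mol.
Q = n(e⁻)·F = 9.874 × 96485 = 952700 C.
I = Q/t = 952700 / 32508 s = 29.3 A.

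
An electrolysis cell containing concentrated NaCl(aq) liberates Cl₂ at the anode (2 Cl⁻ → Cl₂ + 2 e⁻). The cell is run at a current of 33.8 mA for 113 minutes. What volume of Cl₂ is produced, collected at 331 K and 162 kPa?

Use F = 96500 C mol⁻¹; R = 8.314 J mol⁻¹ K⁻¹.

Q = I·t = 0.03380 A × 6780.0 s = 229.2 C.
n(e⁻) = Q/F = 229.2 / 96500 = 0.002375 mol.
2 electrons are transferred per Cl₂ molecule, so n(Cl₂) = 0.002375 / 2 = 0.001187 mol.
V = nRT/P = (0.001187 × 8.314 × 331) / (162 × 10³ Pa) = 2.02 × 10⁻⁵ m³ = 0.0202 L.

0.0202 L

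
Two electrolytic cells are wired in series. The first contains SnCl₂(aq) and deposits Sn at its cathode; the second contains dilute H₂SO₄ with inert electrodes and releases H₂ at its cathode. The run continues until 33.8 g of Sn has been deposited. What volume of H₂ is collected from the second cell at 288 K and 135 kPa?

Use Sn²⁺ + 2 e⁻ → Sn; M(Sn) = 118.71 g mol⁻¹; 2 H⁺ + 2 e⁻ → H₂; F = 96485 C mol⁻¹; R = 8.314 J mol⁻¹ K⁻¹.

n(Sn) = 33.8 / 118.71 = 0.2847 mol, so n(e⁻) = 2 × 0.2847 = 0.5695 mol.
The cells are in series, so the same 0.5695 mol of electrons passes through the second cell.
2 H⁺ + 2 e⁻ → H₂ — 2 mol e⁻ per mol H₂, so n(H₂) = 0.5695/2 = 0.2847 mol.
V = nRT/P = (0.2847 × 8.314 × 288) / (135 × 10³) = 0.00505 m³ = 5.05 L.

5.05 L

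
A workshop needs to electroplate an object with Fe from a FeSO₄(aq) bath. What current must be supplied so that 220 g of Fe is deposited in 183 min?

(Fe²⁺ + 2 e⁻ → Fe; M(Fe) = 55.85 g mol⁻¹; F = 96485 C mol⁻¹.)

n(Fe) = 220 / 55.85 = 3.939 mol.
n(e⁻) = 2 × 3.939 = 7.878 mol.
Q = n(e⁻)·F = 7.878 × 96485 = 760100 C.
I = Q/t = 760100 / 10980 s = 69.2 A.

69.2 A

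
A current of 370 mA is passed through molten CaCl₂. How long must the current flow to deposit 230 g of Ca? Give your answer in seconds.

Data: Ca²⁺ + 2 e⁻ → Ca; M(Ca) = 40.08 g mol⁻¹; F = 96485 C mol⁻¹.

2.99 × 10⁶ s

n(Ca) = m/M = 230 / 40.08 = 5.739 mol.
Each Ca atom requires 2 electrons, so n(e⁻) = 2 × 5.739 = 11.48 mol.
Q = n(e⁻)·F = 11.48 × 96485 = 1107000 C.
t = Q/I = 1107000 / 0.3700 A = 2993000 s.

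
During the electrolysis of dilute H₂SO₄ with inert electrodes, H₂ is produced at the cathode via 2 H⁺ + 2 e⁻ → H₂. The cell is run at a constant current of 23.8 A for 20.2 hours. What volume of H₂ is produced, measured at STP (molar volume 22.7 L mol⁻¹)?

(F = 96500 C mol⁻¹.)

Q = I·t = 23.80 A × 72720 s = 1731000 C.
n(e⁻) = Q/F = 1731000 / 96500 = 17.94 mol.
2 electrons are transferred per H₂ molecule, so n(H₂) = 17.94 / 2 = 8.968 mol.
V = n × V_m = 8.968 × 22.7 = 204 L.

204 L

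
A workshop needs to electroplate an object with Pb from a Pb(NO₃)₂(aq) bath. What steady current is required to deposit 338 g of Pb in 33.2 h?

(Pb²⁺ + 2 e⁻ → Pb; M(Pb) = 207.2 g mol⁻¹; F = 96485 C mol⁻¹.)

n(Pb) = 338 / 207.2 = 1.631 mol.
n(e⁻) = 2 × 1.631 = 3.263 mol.
Q = n(e⁻)·F = 3.263 × 96485 = 314800 C.
I = Q/t = 314800 / 119520 s = 2.63 A.

2.63 A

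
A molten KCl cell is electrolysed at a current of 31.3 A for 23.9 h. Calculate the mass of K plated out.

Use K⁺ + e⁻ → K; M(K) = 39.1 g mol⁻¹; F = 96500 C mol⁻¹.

1090 g

Q = I·t = 31.30 A × 86040 s = 2693000 C.
n(e⁻) = Q/F = 2693000 / 96500 = 27.91 mol.
K⁺ + e⁻ → K, so n(K) = n(e⁻)/1 = 27.91 mol.
m = n·M = 27.91 × 39.1 = 1090 g.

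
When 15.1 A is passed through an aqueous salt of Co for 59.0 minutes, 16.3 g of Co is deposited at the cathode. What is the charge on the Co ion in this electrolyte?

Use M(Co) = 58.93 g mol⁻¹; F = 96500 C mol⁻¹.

Q = I·t = 15.10 A × 3540.0 s = 53450 C, so n(e⁻) = 53450/96500 = 0.5539 mol.
n(Co) deposited = 16.3 / 58.93 = 0.2766 mol.
Electrons per atom = n(e⁻)/n(Co) = 0.5539 / 0.2766 = 2.00 ≈ 2, so the ion is Co²⁺.

+2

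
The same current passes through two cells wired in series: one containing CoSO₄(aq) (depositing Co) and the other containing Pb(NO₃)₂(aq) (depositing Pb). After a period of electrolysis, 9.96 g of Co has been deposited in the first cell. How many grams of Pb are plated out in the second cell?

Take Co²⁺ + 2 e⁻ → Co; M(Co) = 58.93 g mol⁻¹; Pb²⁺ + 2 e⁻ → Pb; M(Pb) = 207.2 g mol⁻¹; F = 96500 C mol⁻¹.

n(Co) = 9.96 / 58.93 = 0.1690 mol.
Since Co²⁺ + 2 e⁻ → Co, n(e⁻) passed = 2 × 0.1690 = 0.3380 mol.
Cells in series carry the same charge, so the same 0.3380 mol of electrons passes through cell 2.
Pb²⁺ + 2 e⁻ → Pb, so n(Pb) = 0.3380 / 2 = 0.1690 mol.
m(Pb) = 0.1690 × 207.2 = 35.0 g.

35.0 g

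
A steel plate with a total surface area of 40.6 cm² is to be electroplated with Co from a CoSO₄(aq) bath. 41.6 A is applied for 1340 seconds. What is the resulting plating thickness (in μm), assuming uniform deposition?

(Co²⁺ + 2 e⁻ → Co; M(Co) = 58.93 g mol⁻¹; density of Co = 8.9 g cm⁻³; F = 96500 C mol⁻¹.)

471 μm

Q = I·t = 41.60 × 1340.0 = 55740 C; n(e⁻) = 0.5777 mol.
n(Co) = n(e⁻)/2 = 0.2888 mol, so m = 0.2888 × 58.93 = 17.02 g.
Volume = m/ρ = 17.02 / 8.9 = 1.912 cm³.
Thickness = V/A = 1.912 / 40.6 = 0.0471 cm = 471 μm.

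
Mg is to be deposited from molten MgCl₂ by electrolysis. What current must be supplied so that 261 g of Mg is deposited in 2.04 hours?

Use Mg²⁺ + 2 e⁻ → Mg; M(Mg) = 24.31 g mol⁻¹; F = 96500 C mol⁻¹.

282 A

n(Mg) = 261 / 24.31 = 10.74 mol.
n(e⁻) = 2 × 10.74 = 21.47 mol.
Q = n(e⁻)·F = 21.47 × 96500 = 2072000 C.
I = Q/t = 2072000 / 7344.0 s = 282 A.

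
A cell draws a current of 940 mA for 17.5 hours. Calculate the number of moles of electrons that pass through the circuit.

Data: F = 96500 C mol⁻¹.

0.614 mol

Q = I·t = 0.9400 A × 63000 s = 59220 C.
n(e⁻) = Q/F = 59220 / 96500 = 0.614 mol.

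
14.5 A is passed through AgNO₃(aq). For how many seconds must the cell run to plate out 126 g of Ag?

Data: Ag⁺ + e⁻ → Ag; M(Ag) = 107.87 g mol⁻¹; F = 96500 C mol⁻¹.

7770 s

n(Ag) = m/M = 126 / 107.87 = 1.168 mol.
Each Ag atom requires 1 electron, so n(e⁻) = 1 × 1.168 = 1.168 mol.
Q = n(e⁻)·F = 1.168 × 96500 = 112700 C.
t = Q/I = 112700 / 14.50 A = 7774 s.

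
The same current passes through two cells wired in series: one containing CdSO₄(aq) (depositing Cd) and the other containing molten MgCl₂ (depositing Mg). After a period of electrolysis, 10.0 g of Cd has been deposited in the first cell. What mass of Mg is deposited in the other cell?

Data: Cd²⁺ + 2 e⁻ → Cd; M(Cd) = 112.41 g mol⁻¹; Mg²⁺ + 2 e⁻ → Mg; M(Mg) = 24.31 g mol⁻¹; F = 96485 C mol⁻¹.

2.16 g

n(Cd) = 10.0 / 112.41 = 0.08896 mol.
Since Cd²⁺ + 2 e⁻ → Cd, n(e⁻) passed = 2 × 0.08896 = 0.1779 mol.
Cells in series carry the same charge, so the same 0.1779 mol of electrons passes through cell 2.
Mg²⁺ + 2 e⁻ → Mg, so n(Mg) = 0.1779 / 2 = 0.08896 mol.
m(Mg) = 0.08896 × 24.31 = 2.16 g.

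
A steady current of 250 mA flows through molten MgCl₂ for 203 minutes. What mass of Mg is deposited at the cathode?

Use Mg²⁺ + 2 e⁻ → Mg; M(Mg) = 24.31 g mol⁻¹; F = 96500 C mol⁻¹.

0.384 g

Q = I·t = 0.2500 A × 12180 s = 3045 C.
n(e⁻) = Q/F = 3045 / 96500 = 0.03155 mol.
Mg²⁺ + 2 e⁻ → Mg, so n(Mg) = n(e⁻)/2 = 0.01578 mol.
m = n·M = 0.01578 × 24.31 = 0.384 g.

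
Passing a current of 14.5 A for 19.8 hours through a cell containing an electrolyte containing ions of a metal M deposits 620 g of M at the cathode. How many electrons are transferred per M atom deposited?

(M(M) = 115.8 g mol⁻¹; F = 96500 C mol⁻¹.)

Q = I·t = 14.50 A × 71280 s = 1034000 C, so n(e⁻) = 1034000/96500 = 10.71 mol.
n(M) deposited = 620 / 115.8 = 5.354 mol.
Electrons per atom = n(e⁻)/n(M) = 10.71 / 5.354 = 2.00 ≈ 2, so the ion is M²⁺.

2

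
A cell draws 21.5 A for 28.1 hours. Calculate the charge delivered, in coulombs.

Q = I·t = 21.50 A × 101160 s = 2.17 × 10⁶ C.

2.17 × 10⁶ C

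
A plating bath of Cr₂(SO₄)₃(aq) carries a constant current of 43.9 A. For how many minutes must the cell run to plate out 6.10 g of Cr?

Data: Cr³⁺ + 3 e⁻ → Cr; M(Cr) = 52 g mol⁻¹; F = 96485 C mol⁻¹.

12.9 min

n(Cr) = m/M = 6.10 / 52 = 0.1173 mol.
Each Cr atom requires 3 electrons, so n(e⁻) = 3 × 0.1173 = 0.3519 mol.
Q = n(e⁻)·F = 0.3519 × 96485 = 33960 C.
t = Q/I = 33960 / 43.90 A = 773.5 s = 12.9 min.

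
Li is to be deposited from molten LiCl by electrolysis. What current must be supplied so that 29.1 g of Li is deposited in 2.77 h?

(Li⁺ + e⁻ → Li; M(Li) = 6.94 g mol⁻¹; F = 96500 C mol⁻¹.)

40.6 A

n(Li) = 29.1 / 6.94 = 4.193 mol.
n(e⁻) = 1 × 4.193 = 4.193 mol.
Q = n(e⁻)·F = 4.193 × 96500 = 404600 C.
I = Q/t = 404600 / 9972.0 s = 40.6 A.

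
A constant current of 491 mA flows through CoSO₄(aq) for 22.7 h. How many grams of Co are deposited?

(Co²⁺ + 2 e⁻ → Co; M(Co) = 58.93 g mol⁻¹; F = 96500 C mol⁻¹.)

Q = I·t = 0.4910 A × 81720 s = 40120 C.
n(e⁻) = Q/F = 40120 / 96500 = 0.4158 mol.
Co²⁺ + 2 e⁻ → Co, so n(Co) = n(e⁻)/2 = 0.2079 mol.
m = n·M = 0.2079 × 58.93 = 12.3 g.

12.3 g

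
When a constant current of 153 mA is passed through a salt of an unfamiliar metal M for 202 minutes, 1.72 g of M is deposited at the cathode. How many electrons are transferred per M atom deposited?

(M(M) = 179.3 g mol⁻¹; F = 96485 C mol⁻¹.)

2

Q = I·t = 0.1530 A × 12120 s = 1854 C, so n(e⁻) = 1854/96485 = 0.01922 mol.
n(M) deposited = 1.72 / 179.3 = 0.009593 mol.
Electrons per atom = n(e⁻)/n(M) = 0.01922 / 0.009593 = 2.00 ≈ 2, so the ion is M²⁺.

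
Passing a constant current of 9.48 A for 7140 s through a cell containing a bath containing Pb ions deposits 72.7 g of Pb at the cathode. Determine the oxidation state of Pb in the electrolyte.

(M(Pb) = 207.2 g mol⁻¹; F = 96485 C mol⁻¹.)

+2

Q = I·t = 9.480 A × 7140.0 s = 67690 C, so n(e⁻) = 67690/96485 = 0.7015 mol.
n(Pb) deposited = 72.7 / 207.2 = 0.3509 mol.
Electrons per atom = n(e⁻)/n(Pb) = 0.7015 / 0.3509 = 2.00 ≈ 2, so the ion is Pb²⁺.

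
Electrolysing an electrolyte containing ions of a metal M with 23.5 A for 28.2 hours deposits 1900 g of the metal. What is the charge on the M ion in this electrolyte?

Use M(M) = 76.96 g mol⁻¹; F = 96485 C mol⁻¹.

Q = I·t = 23.50 A × 101520 s = 2386000 C, so n(e⁻) = 2386000/96485 = 24.73 mol.
n(M) deposited = 1900 / 76.96 = 24.69 mol.
Electrons per atom = n(e⁻)/n(M) = 24.73 / 24.69 = 1.00 ≈ 1, so the ion is M⁺.

+1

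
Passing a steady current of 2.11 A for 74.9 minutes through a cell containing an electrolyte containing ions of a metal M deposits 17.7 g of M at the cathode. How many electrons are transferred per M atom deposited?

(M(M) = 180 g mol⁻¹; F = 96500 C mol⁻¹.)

Q = I·t = 2.110 A × 4494.0 s = 9482 C, so n(e⁻) = 9482/96500 = 0.09826 mol.
n(M) deposited = 17.7 / 180 = 0.09833 mol.
Electrons per atom = n(e⁻)/n(M) = 0.09826 / 0.09833 = 0.999 ≈ 1, so the ion is M⁺.

1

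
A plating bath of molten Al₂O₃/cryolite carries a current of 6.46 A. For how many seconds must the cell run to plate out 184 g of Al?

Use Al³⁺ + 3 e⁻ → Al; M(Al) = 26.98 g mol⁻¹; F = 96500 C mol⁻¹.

n(Al) = m/M = 184 / 26.98 = 6.820 mol.
Each Al atom requires 3 electrons, so n(e⁻) = 3 × 6.820 = 20.46 mol.
Q = n(e⁻)·F = 20.46 × 96500 = 1974000 C.
t = Q/I = 1974000 / 6.460 A = 305600 s.

3.06 × 10⁵ s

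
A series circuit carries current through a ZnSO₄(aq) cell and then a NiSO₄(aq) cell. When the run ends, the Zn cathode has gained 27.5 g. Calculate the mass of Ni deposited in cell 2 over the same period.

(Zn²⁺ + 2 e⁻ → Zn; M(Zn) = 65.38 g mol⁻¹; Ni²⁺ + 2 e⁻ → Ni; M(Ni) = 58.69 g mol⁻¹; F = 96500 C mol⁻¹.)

24.7 g

n(Zn) = 27.5 / 65.38 = 0.4206 mol.
Since Zn²⁺ + 2 e⁻ → Zn, n(e⁻) passed = 2 × 0.4206 = 0.8412 mol.
Cells in series carry the same charge, so the same 0.8412 mol of electrons passes through cell 2.
Ni²⁺ + 2 e⁻ → Ni, so n(Ni) = 0.8412 / 2 = 0.4206 mol.
m(Ni) = 0.4206 × 58.69 = 24.7 g.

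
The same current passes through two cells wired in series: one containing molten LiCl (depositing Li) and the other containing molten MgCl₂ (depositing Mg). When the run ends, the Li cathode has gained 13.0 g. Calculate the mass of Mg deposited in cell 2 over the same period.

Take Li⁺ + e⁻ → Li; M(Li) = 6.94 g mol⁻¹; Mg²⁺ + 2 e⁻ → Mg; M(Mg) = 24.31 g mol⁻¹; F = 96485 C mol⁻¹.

22.8 g

n(Li) = 13.0 / 6.94 = 1.873 mol.
Since Li⁺ + e⁻ → Li, n(e⁻) passed = 1 × 1.873 = 1.873 mol.
Cells in series carry the same charge, so the same 1.873 mol of electrons passes through cell 2.
Mg²⁺ + 2 e⁻ → Mg, so n(Mg) = 1.873 / 2 = 0.9366 mol.
m(Mg) = 0.9366 × 24.31 = 22.8 g.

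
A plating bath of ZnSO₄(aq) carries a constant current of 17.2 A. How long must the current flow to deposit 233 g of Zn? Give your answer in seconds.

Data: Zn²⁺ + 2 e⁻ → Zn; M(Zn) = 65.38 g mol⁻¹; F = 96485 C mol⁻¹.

n(Zn) = m/M = 233 / 65.38 = 3.564 mol.
Each Zn atom requires 2 electrons, so n(e⁻) = 2 × 3.564 = 7.128 mol.
Q = n(e⁻)·F = 7.128 × 96485 = 687700 C.
t = Q/I = 687700 / 17.20 A = 39980 s.

40000 s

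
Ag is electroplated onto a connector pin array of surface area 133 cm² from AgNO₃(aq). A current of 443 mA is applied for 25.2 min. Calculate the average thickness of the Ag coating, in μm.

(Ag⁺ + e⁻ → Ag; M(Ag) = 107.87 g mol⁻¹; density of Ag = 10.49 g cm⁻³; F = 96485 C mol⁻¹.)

Q = I·t = 0.4430 × 1512.0 = 669.8 C; n(e⁻) = 0.006942 mol.
n(Ag) = n(e⁻)/1 = 0.006942 mol, so m = 0.006942 × 107.87 = 0.7489 g.
Volume = m/ρ = 0.7489 / 10.49 = 0.07139 cm³.
Thickness = V/A = 0.07139 / 133 = 5.37 × 10⁻⁴ cm = 5.37 μm.

5.37 μm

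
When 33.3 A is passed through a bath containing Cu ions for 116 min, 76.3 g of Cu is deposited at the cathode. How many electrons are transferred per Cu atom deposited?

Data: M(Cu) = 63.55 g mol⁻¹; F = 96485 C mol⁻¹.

Q = I·t = 33.30 A × 6960.0 s = 231800 C, so n(e⁻) = 231800/96485 = 2.402 mol.
n(Cu) deposited = 76.3 / 63.55 = 1.201 mol.
Electrons per atom = n(e⁻)/n(Cu) = 2.402 / 1.201 = 2.00 ≈ 2, so the ion is Cu²⁺.

2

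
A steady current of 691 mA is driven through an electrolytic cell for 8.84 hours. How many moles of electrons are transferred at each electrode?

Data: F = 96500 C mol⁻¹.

Q = I·t = 0.6910 A × 31824 s = 21990 C.
n(e⁻) = Q/F = 21990 / 96500 = 0.228 mol.

0.228 mol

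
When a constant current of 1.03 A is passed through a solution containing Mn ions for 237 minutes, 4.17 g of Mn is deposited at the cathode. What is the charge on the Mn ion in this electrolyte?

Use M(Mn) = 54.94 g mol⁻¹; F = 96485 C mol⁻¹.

+2

Q = I·t = 1.030 A × 14220 s = 14650 C, so n(e⁻) = 14650/96485 = 0.1518 mol.
n(Mn) deposited = 4.17 / 54.94 = 0.07590 mol.
Electrons per atom = n(e⁻)/n(Mn) = 0.1518 / 0.07590 = 2.00 ≈ 2, so the ion is Mn²⁺.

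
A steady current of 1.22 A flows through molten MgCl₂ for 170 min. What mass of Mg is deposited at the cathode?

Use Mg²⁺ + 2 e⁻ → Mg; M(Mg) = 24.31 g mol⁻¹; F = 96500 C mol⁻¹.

Q = I·t = 1.220 A × 10200 s = 12440 C.
n(e⁻) = Q/F = 12440 / 96500 = 0.1290 mol.
Mg²⁺ + 2 e⁻ → Mg, so n(Mg) = n(e⁻)/2 = 0.06448 mol.
m = n·M = 0.06448 × 24.31 = 1.57 g.

1.57 g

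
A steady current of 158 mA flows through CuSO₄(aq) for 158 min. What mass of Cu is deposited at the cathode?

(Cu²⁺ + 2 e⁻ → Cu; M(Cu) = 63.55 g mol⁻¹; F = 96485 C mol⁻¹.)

0.493 g

Q = I·t = 0.1580 A × 9480.0 s = 1498 C.
n(e⁻) = Q/F = 1498 / 96485 = 0.01552 mol.
Cu²⁺ + 2 e⁻ → Cu, so n(Cu) = n(e⁻)/2 = 0.007762 mol.
m = n·M = 0.007762 × 63.55 = 0.493 g.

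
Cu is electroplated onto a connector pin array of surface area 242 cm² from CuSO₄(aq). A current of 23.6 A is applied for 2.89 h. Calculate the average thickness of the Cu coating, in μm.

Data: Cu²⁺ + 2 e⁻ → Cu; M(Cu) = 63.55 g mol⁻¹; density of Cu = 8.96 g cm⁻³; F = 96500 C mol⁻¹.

373 μm

Q = I·t = 23.60 × 10404 = 245500 C; n(e⁻) = 2.544 mol.
n(Cu) = n(e⁻)/2 = 1.272 mol, so m = 1.272 × 63.55 = 80.85 g.
Volume = m/ρ = 80.85 / 8.96 = 9.023 cm³.
Thickness = V/A = 9.023 / 242 = 0.0373 cm = 373 μm.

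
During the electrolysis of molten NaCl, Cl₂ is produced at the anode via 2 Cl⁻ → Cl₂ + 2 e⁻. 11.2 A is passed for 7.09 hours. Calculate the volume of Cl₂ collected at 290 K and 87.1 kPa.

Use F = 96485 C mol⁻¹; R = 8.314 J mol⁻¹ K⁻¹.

Q = I·t = 11.20 A × 25524 s = 285900 C.
n(e⁻) = Q/F = 285900 / 96485 = 2.963 mol.
2 electrons are transferred per Cl₂ molecule, so n(Cl₂) = 2.963 / 2 = 1.481 mol.
V = nRT/P = (1.481 × 8.314 × 290) / (87.1 × 10³ Pa) = 0.0410 m³ = 41.0 L.

41.0 L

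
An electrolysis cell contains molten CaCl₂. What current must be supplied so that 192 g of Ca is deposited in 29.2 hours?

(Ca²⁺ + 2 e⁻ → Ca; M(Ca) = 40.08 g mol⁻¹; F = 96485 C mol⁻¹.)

n(Ca) = 192 / 40.08 = 4.790 mol.
n(e⁻) = 2 × 4.790 = 9.581 mol.
Q = n(e⁻)·F = 9.581 × 96485 = 924400 C.
I = Q/t = 924400 / 105120 s = 8.79 A.

8.79 A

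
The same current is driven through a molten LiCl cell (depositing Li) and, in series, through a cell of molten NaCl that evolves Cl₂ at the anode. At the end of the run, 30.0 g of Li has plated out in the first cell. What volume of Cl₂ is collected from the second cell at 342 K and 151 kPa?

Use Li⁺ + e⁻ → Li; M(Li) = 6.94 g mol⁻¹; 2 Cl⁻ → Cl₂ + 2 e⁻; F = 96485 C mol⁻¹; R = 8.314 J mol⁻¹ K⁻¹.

40.7 L

n(Li) = 30.0 / 6.94 = 4.323 mol, so n(e⁻) = 1 × 4.323 = 4.323 mol.
The cells are in series, so the same 4.323 mol of electrons passes through the second cell.
2 Cl⁻ → Cl₂ + 2 e⁻ — 2 mol e⁻ per mol Cl₂, so n(Cl₂) = 4.323/2 = 2.161 mol.
V = nRT/P = (2.161 × 8.314 × 342) / (151 × 10³) = 0.0407 m³ = 40.7 L.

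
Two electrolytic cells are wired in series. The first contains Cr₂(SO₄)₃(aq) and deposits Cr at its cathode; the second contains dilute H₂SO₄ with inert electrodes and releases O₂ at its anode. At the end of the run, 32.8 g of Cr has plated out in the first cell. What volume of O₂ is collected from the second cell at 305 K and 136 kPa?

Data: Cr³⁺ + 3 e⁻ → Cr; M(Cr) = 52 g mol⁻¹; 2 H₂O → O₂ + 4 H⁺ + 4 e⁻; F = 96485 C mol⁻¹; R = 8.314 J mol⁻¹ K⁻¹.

8.82 L

n(Cr) = 32.8 / 52 = 0.6308 mol, so n(e⁻) = 3 × 0.6308 = 1.892 mol.
The cells are in series, so the same 1.892 mol of electrons passes through the second cell.
2 H₂O → O₂ + 4 H⁺ + 4 e⁻ — 4 mol e⁻ per mol O₂, so n(O₂) = 1.892/4 = 0.4731 mol.
V = nRT/P = (0.4731 × 8.314 × 305) / (136 × 10³) = 0.00882 m³ = 8.82 L.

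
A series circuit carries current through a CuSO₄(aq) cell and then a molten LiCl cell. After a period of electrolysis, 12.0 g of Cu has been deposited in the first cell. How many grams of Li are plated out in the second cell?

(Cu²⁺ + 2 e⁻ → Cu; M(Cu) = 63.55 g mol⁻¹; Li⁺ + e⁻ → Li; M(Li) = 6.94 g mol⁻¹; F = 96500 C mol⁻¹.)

2.62 g

n(Cu) = 12.0 / 63.55 = 0.1888 mol.
Since Cu²⁺ + 2 e⁻ → Cu, n(e⁻) passed = 2 × 0.1888 = 0.3777 mol.
Cells in series carry the same charge, so the same 0.3777 mol of electrons passes through cell 2.
Li⁺ + e⁻ → Li, so n(Li) = 0.3777 / 1 = 0.3777 mol.
m(Li) = 0.3777 × 6.94 = 2.62 g.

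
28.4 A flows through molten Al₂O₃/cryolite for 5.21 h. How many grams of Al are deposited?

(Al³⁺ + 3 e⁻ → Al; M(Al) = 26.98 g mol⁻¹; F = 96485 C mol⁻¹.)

Q = I·t = 28.40 A × 18756 s = 532700 C.
n(e⁻) = Q/F = 532700 / 96485 = 5.521 mol.
Al³⁺ + 3 e⁻ → Al, so n(Al) = n(e⁻)/3 = 1.840 mol.
m = n·M = 1.840 × 26.98 = 49.7 g.

49.7 g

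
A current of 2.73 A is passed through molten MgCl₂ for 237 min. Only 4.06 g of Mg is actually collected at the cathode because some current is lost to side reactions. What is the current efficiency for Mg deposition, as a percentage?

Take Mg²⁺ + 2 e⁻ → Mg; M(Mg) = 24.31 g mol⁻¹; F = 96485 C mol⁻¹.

83.0 %

Q = I·t = 2.730 × 14220 = 38820 C; n(e⁻) = 38820/96485 = 0.4023 mol.
Theoretical n(Mg) = n(e⁻)/2 = 0.2012 mol, i.e. m_theo = 0.2012 × 24.31 = 4.891 g.
Efficiency = m_actual / m_theo = 4.06 / 4.891 = 83.0 %.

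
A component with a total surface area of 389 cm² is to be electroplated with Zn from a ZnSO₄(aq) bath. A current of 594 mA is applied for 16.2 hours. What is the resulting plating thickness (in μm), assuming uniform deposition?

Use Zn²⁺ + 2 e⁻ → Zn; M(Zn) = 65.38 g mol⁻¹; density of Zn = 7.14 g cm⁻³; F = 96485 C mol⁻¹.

42.3 μm

Q = I·t = 0.5940 × 58320 = 34640 C; n(e⁻) = 0.3590 mol.
n(Zn) = n(e⁻)/2 = 0.1795 mol, so m = 0.1795 × 65.38 = 11.74 g.
Volume = m/ρ = 11.74 / 7.14 = 1.644 cm³.
Thickness = V/A = 1.644 / 389 = 0.00423 cm = 42.3 μm.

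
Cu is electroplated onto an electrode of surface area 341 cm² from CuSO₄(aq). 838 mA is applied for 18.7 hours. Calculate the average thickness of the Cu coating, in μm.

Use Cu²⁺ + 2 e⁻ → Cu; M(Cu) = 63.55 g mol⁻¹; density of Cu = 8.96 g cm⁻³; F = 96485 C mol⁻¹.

60.8 μm

Q = I·t = 0.8380 × 67320 = 56410 C; n(e⁻) = 0.5847 mol.
n(Cu) = n(e⁻)/2 = 0.2923 mol, so m = 0.2923 × 63.55 = 18.58 g.
Volume = m/ρ = 18.58 / 8.96 = 2.074 cm³.
Thickness = V/A = 2.074 / 341 = 0.00608 cm = 60.8 μm.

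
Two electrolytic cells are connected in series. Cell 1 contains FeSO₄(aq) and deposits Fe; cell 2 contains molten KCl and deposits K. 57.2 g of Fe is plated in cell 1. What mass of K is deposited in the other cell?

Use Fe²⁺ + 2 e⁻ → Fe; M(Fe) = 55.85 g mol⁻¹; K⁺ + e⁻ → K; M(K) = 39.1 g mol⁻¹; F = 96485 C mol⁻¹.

80.1 g

n(Fe) = 57.2 / 55.85 = 1.024 mol.
Since Fe²⁺ + 2 e⁻ → Fe, n(e⁻) passed = 2 × 1.024 = 2.048 mol.
Cells in series carry the same charge, so the same 2.048 mol of electrons passes through cell 2.
K⁺ + e⁻ → K, so n(K) = 2.048 / 1 = 2.048 mol.
m(K) = 2.048 × 39.1 = 80.1 g.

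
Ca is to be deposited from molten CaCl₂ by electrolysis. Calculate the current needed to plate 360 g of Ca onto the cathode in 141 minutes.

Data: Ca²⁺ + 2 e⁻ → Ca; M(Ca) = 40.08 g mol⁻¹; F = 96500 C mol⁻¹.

n(Ca) = 360 / 40.08 = 8.982 mol.
n(e⁻) = 2 × 8.982 = 17.96 mol.
Q = n(e⁻)·F = 17.96 × 96500 = 1734000 C.
I = Q/t = 1734000 / 8460.0 s = 205 A.

205 A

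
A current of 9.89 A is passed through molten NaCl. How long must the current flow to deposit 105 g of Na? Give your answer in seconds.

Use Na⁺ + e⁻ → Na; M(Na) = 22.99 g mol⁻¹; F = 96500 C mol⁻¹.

44600 s

n(Na) = m/M = 105 / 22.99 = 4.567 mol.
Each Na atom requires 1 electron, so n(e⁻) = 1 × 4.567 = 4.567 mol.
Q = n(e⁻)·F = 4.567 × 96500 = 440700 C.
t = Q/I = 440700 / 9.890 A = 44560 s.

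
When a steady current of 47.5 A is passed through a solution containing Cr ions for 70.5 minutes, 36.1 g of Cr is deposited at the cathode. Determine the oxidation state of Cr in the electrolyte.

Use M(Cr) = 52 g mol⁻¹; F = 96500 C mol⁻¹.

+3

Q = I·t = 47.50 A × 4230.0 s = 200900 C, so n(e⁻) = 200900/96500 = 2.082 mol.
n(Cr) deposited = 36.1 / 52 = 0.6942 mol.
Electrons per atom = n(e⁻)/n(Cr) = 2.082 / 0.6942 = 3.00 ≈ 3, so the ion is Cr³⁺.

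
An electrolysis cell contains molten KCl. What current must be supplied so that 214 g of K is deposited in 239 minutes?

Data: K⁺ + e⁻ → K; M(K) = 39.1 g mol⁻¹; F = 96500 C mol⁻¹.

36.8 A

n(K) = 214 / 39.1 = 5.473 mol.
n(e⁻) = 1 × 5.473 = 5.473 mol.
Q = n(e⁻)·F = 5.473 × 96500 = 528200 C.
I = Q/t = 528200 / 14340 s = 36.8 A.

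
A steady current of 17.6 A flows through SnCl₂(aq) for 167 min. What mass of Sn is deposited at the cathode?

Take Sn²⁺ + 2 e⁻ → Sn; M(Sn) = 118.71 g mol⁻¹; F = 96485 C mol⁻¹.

Q = I·t = 17.60 A × 10020 s = 176400 C.
n(e⁻) = Q/F = 176400 / 96485 = 1.828 mol.
Sn²⁺ + 2 e⁻ → Sn, so n(Sn) = n(e⁻)/2 = 0.9139 mol.
m = n·M = 0.9139 × 118.71 = 108 g.

108 g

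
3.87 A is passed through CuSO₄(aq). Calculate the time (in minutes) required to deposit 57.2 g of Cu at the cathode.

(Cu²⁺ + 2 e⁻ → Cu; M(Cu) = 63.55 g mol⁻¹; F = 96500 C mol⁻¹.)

n(Cu) = m/M = 57.2 / 63.55 = 0.9001 mol.
Each Cu atom requires 2 electrons, so n(e⁻) = 2 × 0.9001 = 1.800 mol.
Q = n(e⁻)·F = 1.800 × 96500 = 173700 C.
t = Q/I = 173700 / 3.870 A = 44890 s = 748 min.

748 min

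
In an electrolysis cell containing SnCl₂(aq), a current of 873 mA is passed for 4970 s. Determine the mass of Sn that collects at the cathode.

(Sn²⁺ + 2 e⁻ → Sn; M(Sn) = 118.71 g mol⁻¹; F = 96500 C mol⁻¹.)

2.67 g

Q = I·t = 0.8730 A × 4970.0 s = 4339 C.
n(e⁻) = Q/F = 4339 / 96500 = 0.04496 mol.
Sn²⁺ + 2 e⁻ → Sn, so n(Sn) = n(e⁻)/2 = 0.02248 mol.
m = n·M = 0.02248 × 118.71 = 2.67 g.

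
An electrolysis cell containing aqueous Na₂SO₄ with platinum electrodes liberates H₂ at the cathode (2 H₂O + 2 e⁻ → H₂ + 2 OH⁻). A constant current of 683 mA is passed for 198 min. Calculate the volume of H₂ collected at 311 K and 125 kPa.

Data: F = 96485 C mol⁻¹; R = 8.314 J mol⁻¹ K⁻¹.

Q = I·t = 0.6830 A × 11880 s = 8114 C.
n(e⁻) = Q/F = 8114 / 96485 = 0.08410 mol.
2 electrons are transferred per H₂ molecule, so n(H₂) = 0.08410 / 2 = 0.04205 mol.
V = nRT/P = (0.04205 × 8.314 × 311) / (125 × 10³ Pa) = 8.70 × 10⁻⁴ m³ = 0.870 L.

0.870 L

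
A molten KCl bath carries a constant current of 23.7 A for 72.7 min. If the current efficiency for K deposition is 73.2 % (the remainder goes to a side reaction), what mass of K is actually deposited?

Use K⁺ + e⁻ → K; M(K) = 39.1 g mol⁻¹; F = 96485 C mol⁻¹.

30.7 g

Q = I·t = 23.70 × 4362.0 = 103400 C.
n(e⁻) = 103400/96485 = 1.071 mol; theoretically n(K) = 1.071/1 = 1.071 mol, m_theo = 41.89 g.
At 73.2 % efficiency, m_actual = 0.732 × 41.89 = 30.7 g.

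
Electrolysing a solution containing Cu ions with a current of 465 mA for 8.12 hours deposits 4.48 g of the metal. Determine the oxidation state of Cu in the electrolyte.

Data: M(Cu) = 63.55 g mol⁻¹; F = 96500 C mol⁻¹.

Q = I·t = 0.4650 A × 29232 s = 13590 C, so n(e⁻) = 13590/96500 = 0.1409 mol.
n(Cu) deposited = 4.48 / 63.55 = 0.07050 mol.
Electrons per atom = n(e⁻)/n(Cu) = 0.1409 / 0.07050 = 2.00 ≈ 2, so the ion is Cu²⁺.

+2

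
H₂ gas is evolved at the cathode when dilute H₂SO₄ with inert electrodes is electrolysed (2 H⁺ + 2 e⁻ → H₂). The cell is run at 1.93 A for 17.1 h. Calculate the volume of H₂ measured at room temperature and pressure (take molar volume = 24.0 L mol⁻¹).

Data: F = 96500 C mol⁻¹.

14.8 L

Q = I·t = 1.930 A × 61560 s = 118800 C.
n(e⁻) = Q/F = 118800 / 96500 = 1.231 mol.
2 electrons are transferred per H₂ molecule, so n(H₂) = 1.231 / 2 = 0.6156 mol.
V = n × V_m = 0.6156 × 24.0 = 14.8 L.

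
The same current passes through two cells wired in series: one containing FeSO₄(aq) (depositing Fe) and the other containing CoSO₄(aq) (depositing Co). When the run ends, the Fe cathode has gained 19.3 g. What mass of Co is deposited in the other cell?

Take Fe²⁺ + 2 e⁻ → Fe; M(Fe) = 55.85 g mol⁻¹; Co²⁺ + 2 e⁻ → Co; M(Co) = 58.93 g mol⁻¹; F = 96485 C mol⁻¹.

20.4 g

n(Fe) = 19.3 / 55.85 = 0.3456 mol.
Since Fe²⁺ + 2 e⁻ → Fe, n(e⁻) passed = 2 × 0.3456 = 0.6911 mol.
Cells in series carry the same charge, so the same 0.6911 mol of electrons passes through cell 2.
Co²⁺ + 2 e⁻ → Co, so n(Co) = 0.6911 / 2 = 0.3456 mol.
m(Co) = 0.3456 × 58.93 = 20.4 g.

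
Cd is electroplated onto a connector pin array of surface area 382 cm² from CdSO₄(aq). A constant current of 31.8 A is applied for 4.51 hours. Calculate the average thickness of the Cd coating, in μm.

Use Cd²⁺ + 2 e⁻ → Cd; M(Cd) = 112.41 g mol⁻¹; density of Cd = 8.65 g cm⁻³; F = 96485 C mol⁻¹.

910 μm

Q = I·t = 31.80 × 16236 = 516300 C; n(e⁻) = 5.351 mol.
n(Cd) = n(e⁻)/2 = 2.676 mol, so m = 2.676 × 112.41 = 300.8 g.
Volume = m/ρ = 300.8 / 8.65 = 34.77 cm³.
Thickness = V/A = 34.77 / 382 = 0.0910 cm = 910 μm.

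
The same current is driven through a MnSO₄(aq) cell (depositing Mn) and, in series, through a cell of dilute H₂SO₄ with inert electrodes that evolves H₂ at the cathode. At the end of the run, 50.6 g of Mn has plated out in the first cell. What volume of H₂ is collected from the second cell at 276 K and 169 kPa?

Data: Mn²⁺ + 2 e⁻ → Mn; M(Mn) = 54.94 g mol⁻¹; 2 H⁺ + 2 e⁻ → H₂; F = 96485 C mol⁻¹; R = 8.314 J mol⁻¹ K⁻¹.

12.5 L

n(Mn) = 50.6 / 54.94 = 0.9210 mol, so n(e⁻) = 2 × 0.9210 = 1.842 mol.
The cells are in series, so the same 1.842 mol of electrons passes through the second cell.
2 H⁺ + 2 e⁻ → H₂ — 2 mol e⁻ per mol H₂, so n(H₂) = 1.842/2 = 0.9210 mol.
V = nRT/P = (0.9210 × 8.314 × 276) / (169 × 10³) = 0.0125 m³ = 12.5 L.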